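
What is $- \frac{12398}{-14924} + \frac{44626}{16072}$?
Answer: $\frac{376855}{104468} \approx 3.6074$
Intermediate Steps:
$- \frac{12398}{-14924} + \frac{44626}{16072} = \left(-12398\right) \left(- \frac{1}{14924}\right) + 44626 \cdot \frac{1}{16072} = \frac{6199}{7462} + \frac{22313}{8036} = \frac{376855}{104468}$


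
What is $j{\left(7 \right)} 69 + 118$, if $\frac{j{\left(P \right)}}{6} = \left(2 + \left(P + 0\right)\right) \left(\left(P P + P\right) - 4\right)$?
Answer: $193870$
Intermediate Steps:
$j{\left(P \right)} = 6 \left(2 + P\right) \left(-4 + P + P^{2}\right)$ ($j{\left(P \right)} = 6 \left(2 + \left(P + 0\right)\right) \left(\left(P P + P\right) - 4\right) = 6 \left(2 + P\right) \left(\left(P^{2} + P\right) - 4\right) = 6 \left(2 + P\right) \left(\left(P + P^{2}\right) - 4\right) = 6 \left(2 + P\right) \left(-4 + P + P^{2}\right)$)
$j{\left(7 \right)} 69 + 118 = \left(-48 - 84 + 6 \cdot 7^{3} + 18 \cdot 7^{2}\right) 69 + 118 = \left(-48 - 84 + 6 \cdot 343 + 18 \cdot 49\right) 69 + 118 = \left(-48 - 84 + 2058 + 882\right) 69 + 118 = 2808 \cdot 69 + 118 = 193752 + 118 = 193870$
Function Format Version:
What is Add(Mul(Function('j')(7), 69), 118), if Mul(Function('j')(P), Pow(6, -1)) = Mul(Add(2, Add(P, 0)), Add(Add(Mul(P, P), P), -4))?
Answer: 193870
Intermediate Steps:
Function('j')(P) = Mul(6, Add(2, P), Add(-4, P, Pow(P, 2))) (Function('j')(P) = Mul(6, Mul(Add(2, Add(P, 0)), Add(Add(Mul(P, P), P), -4))) = Mul(6, Mul(Add(2, P), Add(Add(Pow(P, 2), P), -4))) = Mul(6, Mul(Add(2, P), Add(Add(P, Pow(P, 2)), -4))) = Mul(6, Mul(Add(2, P), Add(-4, P, Pow(P, 2)))) = Mul(6, Add(2, P), Add(-4, P, Pow(P, 2))))
Add(Mul(Function('j')(7), 69), 118) = Add(Mul(Add(-48, Mul(-12, 7), Mul(6, Pow(7, 3)), Mul(18, Pow(7, 2))), 69), 118) = Add(Mul(Add(-48, -84, Mul(6, 343), Mul(18, 49)), 69), 118) = Add(Mul(Add(-48, -84, 2058, 882), 69), 118) = Add(Mul(2808, 69), 118) = Add(193752, 118) = 193870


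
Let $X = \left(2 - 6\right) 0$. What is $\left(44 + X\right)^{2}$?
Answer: $1936$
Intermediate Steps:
$X = 0$ ($X = \left(-4\right) 0 = 0$)
$\left(44 + X\right)^{2} = \left(44 + 0\right)^{2} = 44^{2} = 1936$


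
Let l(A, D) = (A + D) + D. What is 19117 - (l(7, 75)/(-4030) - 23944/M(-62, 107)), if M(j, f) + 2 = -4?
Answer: 182877841/12090 ≈ 15126.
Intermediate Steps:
l(A, D) = A + 2*D
M(j, f) = -6 (M(j, f) = -2 - 4 = -6)
19117 - (l(7, 75)/(-4030) - 23944/M(-62, 107)) = 19117 - ((7 + 2*75)/(-4030) - 23944/(-6)) = 19117 - ((7 + 150)*(-1/4030) - 23944*(-⅙)) = 19117 - (157*(-1/4030) + 11972/3) = 19117 - (-157/4030 + 11972/3) = 19117 - 1*48246689/12090 = 19117 - 48246689/12090 = 182877841/12090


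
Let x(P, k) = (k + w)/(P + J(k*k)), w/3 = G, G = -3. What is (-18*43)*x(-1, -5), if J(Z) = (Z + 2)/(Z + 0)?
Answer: 135450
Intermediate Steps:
J(Z) = (2 + Z)/Z
w = -9 (w = 3*(-3) = -9)
x(P, k) = (-9 + k)/(P + (2 + k²)/k²) (x(P, k) = (k - 9)/(P + (2 + k*k)/((k*k))) = (-9 + k)/(P + (2 + k²)/(k²)) = (-9 + k)/(P + (2 + k²)/k²))
(-18*43)*x(-1, -5) = (-18*43)*((-5)²*(-9 - 5)/(2 + (-5)² - 1*(-5)²)) = -19350*(-14)/(2 + 25 - 1*25) = -19350*(-14)/(2 + 25 - 25) = -19350*(-14)/2 = -774*(-175) = 135450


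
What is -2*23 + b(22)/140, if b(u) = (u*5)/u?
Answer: -1287/28 ≈ -45.964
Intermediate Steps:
b(u) = 5 (b(u) = (5*u)/u = 5)
-2*23 + b(22)/140 = -2*23 + 5/140 = -46 + 5*(1/140) = -46 + 1/28 = -1287/28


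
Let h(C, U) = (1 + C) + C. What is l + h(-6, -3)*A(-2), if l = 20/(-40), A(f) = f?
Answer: 43/2 ≈ 21.500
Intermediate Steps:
h(C, U) = 1 + 2*C
l = -½ (l = 20*(-1/40) = -½ ≈ -0.50000)
l + h(-6, -3)*A(-2) = -½ + (1 + 2*(-6))*(-2) = -½ + (1 - 12)*(-2) = -½ - 11*(-2) = -½ + 22 = 43/2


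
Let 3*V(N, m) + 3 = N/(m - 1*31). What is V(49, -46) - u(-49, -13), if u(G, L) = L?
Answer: 389/33 ≈ 11.788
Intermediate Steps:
V(N, m) = -1 + N/(3*(-31 + m)) (V(N, m) = -1 + (N/(m - 1*31))/3 = -1 + (N/(m - 31))/3 = -1 + (N/(-31 + m))/3 = -1 + N/(3*(-31 + m)))
V(49, -46) - u(-49, -13) = (31 - 1*(-46) + (1/3)*49)/(-31 - 46) - 1*(-13) = (31 + 46 + 49/3)/(-77) + 13 = -1/77*280/3 + 13 = -40/33 + 13 = 389/33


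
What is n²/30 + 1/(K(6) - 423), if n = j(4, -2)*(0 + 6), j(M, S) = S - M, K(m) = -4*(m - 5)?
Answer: 92227/2135 ≈ 43.198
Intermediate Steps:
K(m) = 20 - 4*m (K(m) = -4*(-5 + m) = 20 - 4*m)
n = -36 (n = (-2 - 1*4)*(0 + 6) = (-2 - 4)*6 = -6*6 = -36)
n²/30 + 1/(K(6) - 423) = (-36)²/30 + 1/((20 - 4*6) - 423) = (1/30)*1296 + 1/((20 - 24) - 423) = 216/5 + 1/(-4 - 423) = 216/5 + 1/(-427) = 216/5 - 1/427 = 92227/2135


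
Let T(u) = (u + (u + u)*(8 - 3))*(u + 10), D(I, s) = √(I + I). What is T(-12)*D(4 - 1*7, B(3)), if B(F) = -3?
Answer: 264*I*√6 ≈ 646.67*I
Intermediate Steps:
D(I, s) = √2*√I (D(I, s) = √(2*I) = √2*√I)
T(u) = 11*u*(10 + u) (T(u) = (u + (2*u)*5)*(10 + u) = (u + 10*u)*(10 + u) = (11*u)*(10 + u) = 11*u*(10 + u))
T(-12)*D(4 - 1*7, B(3)) = (11*(-12)*(10 - 12))*(√2*√(4 - 1*7)) = (11*(-12)*(-2))*(√2*√(4 - 7)) = 264*(√2*√(-3)) = 264*(√2*(I*√3)) = 264*(I*√6) = 264*I*√6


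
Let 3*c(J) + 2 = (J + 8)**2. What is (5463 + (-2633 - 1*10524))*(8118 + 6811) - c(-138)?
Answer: -344608076/3 ≈ -1.1487e+8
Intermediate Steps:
c(J) = -2/3 + (8 + J)**2/3 (c(J) = -2/3 + (J + 8)**2/3 = -2/3 + (8 + J)**2/3)
(5463 + (-2633 - 1*10524))*(8118 + 6811) - c(-138) = (5463 + (-2633 - 1*10524))*(8118 + 6811) - (-2/3 + (8 - 138)**2/3) = (5463 + (-2633 - 10524))*14929 - (-2/3 + (1/3)*(-130)**2) = (5463 - 13157)*14929 - (-2/3 + (1/3)*16900) = -7694*14929 - (-2/3 + 16900/3) = -114863726 - 1*16898/3 = -114863726 - 16898/3 = -344608076/3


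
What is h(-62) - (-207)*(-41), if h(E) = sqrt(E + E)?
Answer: -8487 + 2*I*sqrt(31) ≈ -8487.0 + 11.136*I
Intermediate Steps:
h(E) = sqrt(2)*sqrt(E) (h(E) = sqrt(2*E) = sqrt(2)*sqrt(E))
h(-62) - (-207)*(-41) = sqrt(2)*sqrt(-62) - (-207)*(-41) = sqrt(2)*(I*sqrt(62)) - 1*8487 = 2*I*sqrt(31) - 8487 = -8487 + 2*I*sqrt(31)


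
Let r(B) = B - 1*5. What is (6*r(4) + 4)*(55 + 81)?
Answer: -272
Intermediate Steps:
r(B) = -5 + B (r(B) = B - 5 = -5 + B)
(6*r(4) + 4)*(55 + 81) = (6*(-5 + 4) + 4)*(55 + 81) = (6*(-1) + 4)*136 = (-6 + 4)*136 = -2*136 = -272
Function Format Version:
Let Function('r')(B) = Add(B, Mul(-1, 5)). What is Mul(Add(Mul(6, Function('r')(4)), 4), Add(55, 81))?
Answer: -272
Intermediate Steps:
Function('r')(B) = Add(-5, B) (Function('r')(B) = Add(B, -5) = Add(-5, B))
Mul(Add(Mul(6, Function('r')(4)), 4), Add(55, 81)) = Mul(Add(Mul(6, Add(-5, 4)), 4), Add(55, 81)) = Mul(Add(Mul(6, -1), 4), 136) = Mul(Add(-6, 4), 136) = Mul(-2, 136) = -272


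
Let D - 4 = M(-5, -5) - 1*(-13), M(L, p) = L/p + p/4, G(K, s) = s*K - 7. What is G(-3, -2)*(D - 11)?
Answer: -23/4 ≈ -5.7500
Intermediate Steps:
G(K, s) = -7 + K*s (G(K, s) = K*s - 7 = -7 + K*s)
M(L, p) = p/4 + L/p (M(L, p) = L/p + p*(¼) = L/p + p/4 = p/4 + L/p)
D = 67/4 (D = 4 + (((¼)*(-5) - 5/(-5)) - 1*(-13)) = 4 + ((-5/4 - 5*(-⅕)) + 13) = 4 + ((-5/4 + 1) + 13) = 4 + (-¼ + 13) = 4 + 51/4 = 67/4 ≈ 16.750)
G(-3, -2)*(D - 11) = (-7 - 3*(-2))*(67/4 - 11) = (-7 + 6)*(23/4) = -1*23/4 = -23/4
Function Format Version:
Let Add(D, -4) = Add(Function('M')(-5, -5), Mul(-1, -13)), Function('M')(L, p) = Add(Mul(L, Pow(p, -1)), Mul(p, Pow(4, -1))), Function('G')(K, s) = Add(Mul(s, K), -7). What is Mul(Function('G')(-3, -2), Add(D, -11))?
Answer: Rational(-23, 4) ≈ -5.7500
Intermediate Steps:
Function('G')(K, s) = Add(-7, Mul(K, s)) (Function('G')(K, s) = Add(Mul(K, s), -7) = Add(-7, Mul(K, s)))
Function('M')(L, p) = Add(Mul(Rational(1, 4), p), Mul(L, Pow(p, -1))) (Function('M')(L, p) = Add(Mul(L, Pow(p, -1)), Mul(p, Rational(1, 4))) = Add(Mul(L, Pow(p, -1)), Mul(Rational(1, 4), p)) = Add(Mul(Rational(1, 4), p), Mul(L, Pow(p, -1))))
D = Rational(67, 4) (D = Add(4, Add(Add(Mul(Rational(1, 4), -5), Mul(-5, Pow(-5, -1))), Mul(-1, -13))) = Add(4, Add(Add(Rational(-5, 4), Mul(-5, Rational(-1, 5))), 13)) = Add(4, Add(Add(Rational(-5, 4), 1), 13)) = Add(4, Add(Rational(-1, 4), 13)) = Add(4, Rational(51, 4)) = Rational(67, 4) ≈ 16.750)
Mul(Function('G')(-3, -2), Add(D, -11)) = Mul(Add(-7, Mul(-3, -2)), Add(Rational(67, 4), -11)) = Mul(Add(-7, 6), Rational(23, 4)) = Mul(-1, Rational(23, 4)) = Rational(-23, 4)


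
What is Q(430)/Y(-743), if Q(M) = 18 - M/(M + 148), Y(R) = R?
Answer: -4987/214727 ≈ -0.023225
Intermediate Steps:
Q(M) = 18 - M/(148 + M)
Q(430)/Y(-743) = ((2664 + 17*430)/(148 + 430))/(-743) = ((2664 + 7310)/578)*(-1/743) = ((1/578)*9974)*(-1/743) = (4987/289)*(-1/743) = -4987/214727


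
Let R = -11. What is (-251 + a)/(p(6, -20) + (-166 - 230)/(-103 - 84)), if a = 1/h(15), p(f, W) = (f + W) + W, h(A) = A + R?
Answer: 17051/2168 ≈ 7.8649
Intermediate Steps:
h(A) = -11 + A (h(A) = A - 11 = -11 + A)
p(f, W) = f + 2*W (p(f, W) = (W + f) + W = f + 2*W)
a = 1/4 (a = 1/(-11 + 15) = 1/4 ≈ 0.25000)
(-251 + a)/(p(6, -20) + (-166 - 230)/(-103 - 84)) = (-251 + 1/4)/((6 + 2*(-20)) + (-166 - 230)/(-103 - 84)) = -1003/(4*((6 - 40) - 396/(-187))) = -1003/(4*(-34 - 396*(-1/187))) = -1003/(4*(-34 + 36/17)) = -1003/(4*(-542/17)) = -1003/4*(-17/542) = 17051/2168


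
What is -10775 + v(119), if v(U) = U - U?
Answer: -10775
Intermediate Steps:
v(U) = 0
-10775 + v(119) = -10775 + 0 = -10775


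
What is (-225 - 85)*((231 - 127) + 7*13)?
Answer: -60450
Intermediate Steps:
(-225 - 85)*((231 - 127) + 7*13) = -310*(104 + 91) = -310*195 = -60450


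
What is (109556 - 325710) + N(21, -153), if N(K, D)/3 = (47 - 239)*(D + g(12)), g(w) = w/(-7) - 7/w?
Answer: -886918/7 ≈ -1.2670e+5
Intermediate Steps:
g(w) = -7/w - w/7 (g(w) = w*(-⅐) - 7/w = -w/7 - 7/w = -7/w - w/7)
N(K, D) = 9264/7 - 576*D (N(K, D) = 3*((47 - 239)*(D + (-7/12 - ⅐*12))) = 3*(-192*(D + (-7*1/12 - 12/7))) = 3*(-192*(D + (-7/12 - 12/7))) = 3*(-192*(D - 193/84)) = 3*(-192*(-193/84 + D)) = 3*(3088/7 - 192*D) = 9264/7 - 576*D)
(109556 - 325710) + N(21, -153) = (109556 - 325710) + (9264/7 - 576*(-153)) = -216154 + (9264/7 + 88128) = -216154 + 626160/7 = -886918/7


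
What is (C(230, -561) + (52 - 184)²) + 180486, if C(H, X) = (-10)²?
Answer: 198010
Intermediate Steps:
C(H, X) = 100
(C(230, -561) + (52 - 184)²) + 180486 = (100 + (52 - 184)²) + 180486 = (100 + (-132)²) + 180486 = (100 + 17424) + 180486 = 17524 + 180486 = 198010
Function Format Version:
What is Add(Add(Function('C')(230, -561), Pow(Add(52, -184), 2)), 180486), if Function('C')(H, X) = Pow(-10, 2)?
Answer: 198010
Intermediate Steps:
Function('C')(H, X) = 100
Add(Add(Function('C')(230, -561), Pow(Add(52, -184), 2)), 180486) = Add(Add(100, Pow(Add(52, -184), 2)), 180486) = Add(Add(100, Pow(-132, 2)), 180486) = Add(Add(100, 17424), 180486) = Add(17524, 180486) = 198010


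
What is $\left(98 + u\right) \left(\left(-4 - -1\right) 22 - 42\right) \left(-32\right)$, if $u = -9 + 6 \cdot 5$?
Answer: $411264$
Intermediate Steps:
$u = 21$ ($u = -9 + 30 = 21$)
$\left(98 + u\right) \left(\left(-4 - -1\right) 22 - 42\right) \left(-32\right) = \left(98 + 21\right) \left(\left(-4 - -1\right) 22 - 42\right) \left(-32\right) = 119 \left(\left(-4 + 1\right) 22 - 42\right) \left(-32\right) = 119 \left(\left(-3\right) 22 - 42\right) \left(-32\right) = 119 \left(-66 - 42\right) \left(-32\right) = 119 \left(-108\right) \left(-32\right) = \left(-12852\right) \left(-32\right) = 411264$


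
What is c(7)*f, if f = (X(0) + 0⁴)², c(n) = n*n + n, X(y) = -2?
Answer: 224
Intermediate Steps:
c(n) = n + n² (c(n) = n² + n = n + n²)
f = 4 (f = (-2 + 0⁴)² = (-2 + 0)² = (-2)² = 4)
c(7)*f = (7*(1 + 7))*4 = (7*8)*4 = 56*4 = 224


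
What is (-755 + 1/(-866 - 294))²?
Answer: 767027391601/1345600 ≈ 5.7003e+5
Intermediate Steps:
(-755 + 1/(-866 - 294))² = (-755 + 1/(-1160))² = (-755 - 1/1160)² = (-875801/1160)² = 767027391601/1345600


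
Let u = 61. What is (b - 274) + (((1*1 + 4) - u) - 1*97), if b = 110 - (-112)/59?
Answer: -18591/59 ≈ -315.10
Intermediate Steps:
b = 6602/59 (b = 110 - (-112)/59 = 110 - 1*(-112/59) = 110 + 112/59 = 6602/59 ≈ 111.90)
(b - 274) + (((1*1 + 4) - u) - 1*97) = (6602/59 - 274) + (((1*1 + 4) - 1*61) - 1*97) = -9564/59 + (((1 + 4) - 61) - 97) = -9564/59 + ((5 - 61) - 97) = -9564/59 + (-56 - 97) = -9564/59 - 153 = -18591/59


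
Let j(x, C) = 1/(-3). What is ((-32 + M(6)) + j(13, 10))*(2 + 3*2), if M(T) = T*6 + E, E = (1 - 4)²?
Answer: 304/3 ≈ 101.33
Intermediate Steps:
E = 9 (E = (-3)² = 9)
M(T) = 9 + 6*T (M(T) = T*6 + 9 = 6*T + 9 = 9 + 6*T)
j(x, C) = -⅓
((-32 + M(6)) + j(13, 10))*(2 + 3*2) = ((-32 + (9 + 6*6)) - ⅓)*(2 + 3*2) = ((-32 + (9 + 36)) - ⅓)*(2 + 6) = ((-32 + 45) - ⅓)*8 = (13 - ⅓)*8 = (38/3)*8 = 304/3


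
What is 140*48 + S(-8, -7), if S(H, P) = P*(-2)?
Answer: 6734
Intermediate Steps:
S(H, P) = -2*P
140*48 + S(-8, -7) = 140*48 - 2*(-7) = 6720 + 14 = 6734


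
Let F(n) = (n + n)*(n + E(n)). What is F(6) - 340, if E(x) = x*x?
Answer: 164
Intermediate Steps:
E(x) = x²
F(n) = 2*n*(n + n²) (F(n) = (n + n)*(n + n²) = (2*n)*(n + n²) = 2*n*(n + n²))
F(6) - 340 = 2*6²*(1 + 6) - 340 = 2*36*7 - 340 = 504 - 340 = 164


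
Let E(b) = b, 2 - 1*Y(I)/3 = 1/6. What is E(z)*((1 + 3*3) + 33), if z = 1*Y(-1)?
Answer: 473/2 ≈ 236.50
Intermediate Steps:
Y(I) = 11/2 (Y(I) = 6 - 3/6 = 6 - 3*⅙ = 6 - ½ = 11/2)
z = 11/2 (z = 1*(11/2) = 11/2 ≈ 5.5000)
E(z)*((1 + 3*3) + 33) = 11*((1 + 3*3) + 33)/2 = 11*((1 + 9) + 33)/2 = 11*(10 + 33)/2 = (11/2)*43 = 473/2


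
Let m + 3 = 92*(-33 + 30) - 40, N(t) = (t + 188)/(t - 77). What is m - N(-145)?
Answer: -70775/222 ≈ -318.81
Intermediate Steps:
N(t) = (188 + t)/(-77 + t)
m = -319 (m = -3 + (92*(-33 + 30) - 40) = -3 + (92*(-3) - 40) = -3 + (-276 - 40) = -3 - 316 = -319)
m - N(-145) = -319 - (188 - 145)/(-77 - 145) = -319 - 43/(-222) = -319 - (-1)*43/222 = -319 - 1*(-43/222) = -319 + 43/222 = -70775/222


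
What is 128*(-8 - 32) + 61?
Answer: -5059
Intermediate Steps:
128*(-8 - 32) + 61 = 128*(-40) + 61 = -5120 + 61 = -5059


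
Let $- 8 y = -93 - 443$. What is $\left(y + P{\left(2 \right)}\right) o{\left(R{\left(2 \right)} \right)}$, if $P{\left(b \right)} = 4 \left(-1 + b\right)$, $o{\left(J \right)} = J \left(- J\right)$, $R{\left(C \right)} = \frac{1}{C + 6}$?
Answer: $- \frac{71}{64} \approx -1.1094$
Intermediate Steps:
$R{\left(C \right)} = \frac{1}{6 + C}$
$o{\left(J \right)} = - J^{2}$
$P{\left(b \right)} = -4 + 4 b$
$y = 67$ ($y = - \frac{-93 - 443}{8} = \left(- \frac{1}{8}\right) \left(-536\right) = 67$)
$\left(y + P{\left(2 \right)}\right) o{\left(R{\left(2 \right)} \right)} = \left(67 + \left(-4 + 4 \cdot 2\right)\right) \left(- \left(\frac{1}{6 + 2}\right)^{2}\right) = \left(67 + \left(-4 + 8\right)\right) \left(- \left(\frac{1}{8}\right)^{2}\right) = \left(67 + 4\right) \left(- \frac{1}{64}\right) = 71 \left(\left(-1\right) \frac{1}{64}\right) = 71 \left(- \frac{1}{64}\right) = - \frac{71}{64}$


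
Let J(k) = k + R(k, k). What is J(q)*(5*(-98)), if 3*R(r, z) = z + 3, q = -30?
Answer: 19110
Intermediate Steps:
R(r, z) = 1 + z/3 (R(r, z) = (z + 3)/3 = (3 + z)/3 = 1 + z/3)
J(k) = 1 + 4*k/3 (J(k) = k + (1 + k/3) = 1 + 4*k/3)
J(q)*(5*(-98)) = (1 + (4/3)*(-30))*(5*(-98)) = (1 - 40)*(-490) = -39*(-490) = 19110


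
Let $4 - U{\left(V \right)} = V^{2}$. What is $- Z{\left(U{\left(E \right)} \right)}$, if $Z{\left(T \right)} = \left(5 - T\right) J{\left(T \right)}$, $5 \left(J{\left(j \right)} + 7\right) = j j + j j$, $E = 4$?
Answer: $- \frac{4301}{5} \approx -860.2$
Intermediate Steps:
$J{\left(j \right)} = -7 + \frac{2 j^{2}}{5}$ ($J{\left(j \right)} = -7 + \frac{j j + j j}{5} = -7 + \frac{j^{2} + j^{2}}{5} = -7 + \frac{2 j^{2}}{5}$)
$U{\left(V \right)} = 4 - V^{2}$
$Z{\left(T \right)} = \left(-7 + \frac{2 T^{2}}{5}\right) \left(5 - T\right)$ ($Z{\left(T \right)} = \left(5 - T\right) \left(-7 + \frac{2 T^{2}}{5}\right) = \left(-7 + \frac{2 T^{2}}{5}\right) \left(5 - T\right)$)
$- Z{\left(U{\left(E \right)} \right)} = - \frac{\left(-1\right) \left(-35 + 2 \left(4 - 4^{2}\right)^{2}\right) \left(-5 + \left(4 - 4^{2}\right)\right)}{5} = - \frac{\left(-1\right) \left(-35 + 2 \left(4 - 16\right)^{2}\right) \left(-5 + \left(4 - 16\right)\right)}{5} = - \frac{\left(-1\right) \left(-35 + 2 \left(-12\right)^{2}\right) \left(-5 - 12\right)}{5} = - \frac{\left(-1\right) \left(-35 + 2 \cdot 144\right) \left(-17\right)}{5} = - \frac{\left(-1\right) \left(-35 + 288\right) \left(-17\right)}{5} = - \frac{\left(-1\right) 253 \left(-17\right)}{5} = \left(-1\right) \frac{4301}{5} = - \frac{4301}{5}$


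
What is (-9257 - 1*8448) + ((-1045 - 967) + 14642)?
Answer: -5075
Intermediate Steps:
(-9257 - 1*8448) + ((-1045 - 967) + 14642) = (-9257 - 8448) + (-2012 + 14642) = -17705 + 12630 = -5075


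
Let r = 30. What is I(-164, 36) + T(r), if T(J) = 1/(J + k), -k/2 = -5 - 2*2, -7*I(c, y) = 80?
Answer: -3833/336 ≈ -11.408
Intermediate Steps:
I(c, y) = -80/7 (I(c, y) = -⅐*80 = -80/7)
k = 18 (k = -2*(-5 - 2*2) = -2*(-5 - 4) = -2*(-9) = 18)
T(J) = 1/(18 + J) (T(J) = 1/(J + 18) = 1/(18 + J))
I(-164, 36) + T(r) = -80/7 + 1/(18 + 30) = -80/7 + 1/48 = -3833/336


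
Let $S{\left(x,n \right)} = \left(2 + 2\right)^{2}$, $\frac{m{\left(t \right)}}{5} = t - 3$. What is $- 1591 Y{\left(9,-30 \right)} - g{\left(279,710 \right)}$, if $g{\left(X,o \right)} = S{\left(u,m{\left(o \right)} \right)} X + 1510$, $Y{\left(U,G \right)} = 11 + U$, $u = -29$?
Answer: $-37794$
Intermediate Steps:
$m{\left(t \right)} = -15 + 5 t$ ($m{\left(t \right)} = 5 \left(t - 3\right) = 5 \left(-3 + t\right) = -15 + 5 t$)
$S{\left(x,n \right)} = 16$ ($S{\left(x,n \right)} = 4^{2} = 16$)
$g{\left(X,o \right)} = 1510 + 16 X$ ($g{\left(X,o \right)} = 16 X + 1510 = 1510 + 16 X$)
$- 1591 Y{\left(9,-30 \right)} - g{\left(279,710 \right)} = - 1591 \left(11 + 9\right) - \left(1510 + 16 \cdot 279\right) = \left(-1591\right) 20 - \left(1510 + 4464\right) = -31820 - 5974 = -37794$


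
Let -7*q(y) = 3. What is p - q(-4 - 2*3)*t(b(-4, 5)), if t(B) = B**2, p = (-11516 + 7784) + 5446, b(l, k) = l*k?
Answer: 13198/7 ≈ 1885.4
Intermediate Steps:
b(l, k) = k*l
p = 1714 (p = -3732 + 5446 = 1714)
q(y) = -3/7 (q(y) = -1/7*3 = -3/7)
p - q(-4 - 2*3)*t(b(-4, 5)) = 1714 - (-3)*(5*(-4))**2/7 = 1714 - (-3)*(-20)**2/7 = 1714 - (-3)*400/7 = 1714 - 1*(-1200/7) = 1714 + 1200/7 = 13198/7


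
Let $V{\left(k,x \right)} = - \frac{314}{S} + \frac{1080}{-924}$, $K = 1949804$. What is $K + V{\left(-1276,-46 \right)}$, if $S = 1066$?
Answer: $\frac{80021845905}{41041} \approx 1.9498 \cdot 10^{6}$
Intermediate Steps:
$V{\left(k,x \right)} = - \frac{60059}{41041}$ ($V{\left(k,x \right)} = - \frac{314}{1066} + \frac{1080}{-924} = \left(-314\right) \frac{1}{1066} + 1080 \left(- \frac{1}{924}\right) = - \frac{157}{533} - \frac{90}{77} = - \frac{60059}{41041}$)
$K + V{\left(-1276,-46 \right)} = 1949804 - \frac{60059}{41041} = \frac{80021845905}{41041}$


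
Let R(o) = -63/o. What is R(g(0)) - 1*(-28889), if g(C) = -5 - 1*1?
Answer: 57799/2 ≈ 28900.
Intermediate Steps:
g(C) = -6 (g(C) = -5 - 1 = -6)
R(g(0)) - 1*(-28889) = -63/(-6) - 1*(-28889) = -63*(-1/6) + 28889 = 21/2 + 28889 = 57799/2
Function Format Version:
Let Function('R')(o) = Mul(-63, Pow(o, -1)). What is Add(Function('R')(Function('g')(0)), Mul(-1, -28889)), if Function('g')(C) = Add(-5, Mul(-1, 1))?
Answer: Rational(57799, 2) ≈ 28900.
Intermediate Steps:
Function('g')(C) = -6 (Function('g')(C) = Add(-5, -1) = -6)
Add(Function('R')(Function('g')(0)), Mul(-1, -28889)) = Add(Mul(-63, Pow(-6, -1)), Mul(-1, -28889)) = Add(Mul(-63, Rational(-1, 6)), 28889) = Add(Rational(21, 2), 28889) = Rational(57799, 2)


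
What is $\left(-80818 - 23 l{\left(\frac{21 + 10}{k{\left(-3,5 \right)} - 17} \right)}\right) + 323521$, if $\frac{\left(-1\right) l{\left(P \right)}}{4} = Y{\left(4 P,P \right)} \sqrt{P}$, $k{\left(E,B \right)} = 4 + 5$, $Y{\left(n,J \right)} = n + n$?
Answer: $242703 - 713 i \sqrt{62} \approx 2.427 \cdot 10^{5} - 5614.2 i$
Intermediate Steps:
$Y{\left(n,J \right)} = 2 n$
$k{\left(E,B \right)} = 9$
$l{\left(P \right)} = - 32 P^{\frac{3}{2}}$ ($l{\left(P \right)} = - 4 \cdot 2 \cdot 4 P \sqrt{P} = - 4 \cdot 8 P \sqrt{P} = - 4 \cdot 8 P^{\frac{3}{2}} = - 32 P^{\frac{3}{2}}$)
$\left(-80818 - 23 l{\left(\frac{21 + 10}{k{\left(-3,5 \right)} - 17} \right)}\right) + 323521 = \left(-80818 - 23 \left(- 32 \left(\frac{21 + 10}{9 - 17}\right)^{\frac{3}{2}}\right)\right) + 323521 = \left(-80818 - 23 \left(- 32 \left(\frac{31}{-8}\right)^{\frac{3}{2}}\right)\right) + 323521 = \left(-80818 - 23 \left(- 32 \left(31 \left(- \frac{1}{8}\right)\right)^{\frac{3}{2}}\right)\right) + 323521 = \left(-80818 - 23 \left(- 32 \left(- \frac{31}{8}\right)^{\frac{3}{2}}\right)\right) + 323521 = \left(-80818 - 23 \left(- 32 \left(- \frac{31 i \sqrt{62}}{32}\right)\right)\right) + 323521 = \left(-80818 - 23 \cdot 31 i \sqrt{62}\right) + 323521 = \left(-80818 - 713 i \sqrt{62}\right) + 323521 = 242703 - 713 i \sqrt{62}$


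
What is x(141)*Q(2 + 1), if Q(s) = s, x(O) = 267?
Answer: 801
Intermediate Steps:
x(141)*Q(2 + 1) = 267*(2 + 1) = 267*3 = 801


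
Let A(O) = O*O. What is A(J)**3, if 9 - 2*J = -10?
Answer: 47045881/64 ≈ 7.3509e+5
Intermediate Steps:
J = 19/2 (J = 9/2 - 1/2*(-10) = 9/2 + 5 = 19/2 ≈ 9.5000)
A(O) = O**2
A(J)**3 = ((19/2)**2)**3 = (361/4)**3 = 47045881/64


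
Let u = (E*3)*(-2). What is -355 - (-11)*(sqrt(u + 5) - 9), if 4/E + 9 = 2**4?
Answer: -454 + 11*sqrt(77)/7 ≈ -440.21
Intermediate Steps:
E = 4/7 (E = 4/(-9 + 2**4) = 4/(-9 + 16) = 4/7 ≈ 0.57143)
u = -24/7 (u = ((4/7)*3)*(-2) = (12/7)*(-2) = -24/7 ≈ -3.4286)
-355 - (-11)*(sqrt(u + 5) - 9) = -355 - (-11)*(sqrt(-24/7 + 5) - 9) = -355 - (-11)*(sqrt(11/7) - 9) = -355 - (-11)*(sqrt(77)/7 - 9) = -355 - (-11)*(-9 + sqrt(77)/7) = -355 - (99 - 11*sqrt(77)/7) = -355 + (-99 + 11*sqrt(77)/7) = -454 + 11*sqrt(77)/7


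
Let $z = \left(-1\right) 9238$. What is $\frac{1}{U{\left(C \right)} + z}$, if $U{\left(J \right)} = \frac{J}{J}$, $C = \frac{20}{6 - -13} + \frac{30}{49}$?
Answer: $- \frac{1}{9237} \approx -0.00010826$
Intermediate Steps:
$z = -9238$
$C = \frac{1550}{931}$ ($C = \frac{20}{6 + 13} + 30 \cdot \frac{1}{49} = \frac{20}{19} + \frac{30}{49} = \frac{1550}{931} \approx 1.6649$)
$U{\left(J \right)} = 1$
$\frac{1}{U{\left(C \right)} + z} = \frac{1}{1 - 9238} = \frac{1}{-9237} = - \frac{1}{9237}$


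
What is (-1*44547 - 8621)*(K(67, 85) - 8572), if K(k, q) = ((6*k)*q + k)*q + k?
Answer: -154274395520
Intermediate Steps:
K(k, q) = k + q*(k + 6*k*q) (K(k, q) = (6*k*q + k)*q + k = (k + 6*k*q)*q + k = q*(k + 6*k*q) + k = k + q*(k + 6*k*q))
(-1*44547 - 8621)*(K(67, 85) - 8572) = (-1*44547 - 8621)*(67*(1 + 85 + 6*85²) - 8572) = (-44547 - 8621)*(67*(1 + 85 + 6*7225) - 8572) = -53168*(67*(1 + 85 + 43350) - 8572) = -53168*(67*43436 - 8572) = -53168*(2910212 - 8572) = -53168*2901640 = -154274395520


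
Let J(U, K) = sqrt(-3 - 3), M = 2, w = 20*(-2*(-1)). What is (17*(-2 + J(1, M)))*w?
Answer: -1360 + 680*I*sqrt(6) ≈ -1360.0 + 1665.7*I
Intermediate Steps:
w = 40 (w = 20*2 = 40)
J(U, K) = I*sqrt(6) (J(U, K) = sqrt(-6) = I*sqrt(6))
(17*(-2 + J(1, M)))*w = (17*(-2 + I*sqrt(6)))*40 = (-34 + 17*I*sqrt(6))*40 = -1360 + 680*I*sqrt(6)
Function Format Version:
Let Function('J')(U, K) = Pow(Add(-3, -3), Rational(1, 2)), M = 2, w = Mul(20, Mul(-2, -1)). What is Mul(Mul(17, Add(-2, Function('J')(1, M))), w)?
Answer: Add(-1360, Mul(680, I, Pow(6, Rational(1, 2)))) ≈ Add(-1360.0, Mul(1665.7, I))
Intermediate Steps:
w = 40 (w = Mul(20, 2) = 40)
Function('J')(U, K) = Mul(I, Pow(6, Rational(1, 2))) (Function('J')(U, K) = Pow(-6, Rational(1, 2)) = Mul(I, Pow(6, Rational(1, 2))))
Mul(Mul(17, Add(-2, Function('J')(1, M))), w) = Mul(Mul(17, Add(-2, Mul(I, Pow(6, Rational(1, 2))))), 40) = Mul(Add(-34, Mul(17, I, Pow(6, Rational(1, 2)))), 40) = Add(-1360, Mul(680, I, Pow(6, Rational(1, 2))))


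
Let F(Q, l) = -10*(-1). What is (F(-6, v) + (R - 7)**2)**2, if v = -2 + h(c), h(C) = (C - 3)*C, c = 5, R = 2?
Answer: 1225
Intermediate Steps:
h(C) = C*(-3 + C) (h(C) = (-3 + C)*C = C*(-3 + C))
v = 8 (v = -2 + 5*(-3 + 5) = -2 + 5*2 = -2 + 10 = 8)
F(Q, l) = 10
(F(-6, v) + (R - 7)**2)**2 = (10 + (2 - 7)**2)**2 = (10 + (-5)**2)**2 = (10 + 25)**2 = 35**2 = 1225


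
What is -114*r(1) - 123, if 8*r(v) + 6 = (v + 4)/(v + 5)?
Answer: -395/8 ≈ -49.375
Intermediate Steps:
r(v) = -¾ + (4 + v)/(8*(5 + v)) (r(v) = -¾ + ((v + 4)/(v + 5))/8 = -¾ + ((4 + v)/(5 + v))/8 = -¾ + (4 + v)/(8*(5 + v)))
-114*r(1) - 123 = -57*(-26 - 5*1)/(4*(5 + 1)) - 123 = -57*(-26 - 5)/(4*6) - 123 = -57*(-31)/(4*6) - 123 = -114*(-31/48) - 123 = 589/8 - 123 = -395/8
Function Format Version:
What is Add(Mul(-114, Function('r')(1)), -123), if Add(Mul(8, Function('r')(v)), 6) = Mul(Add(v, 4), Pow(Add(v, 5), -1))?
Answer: Rational(-395, 8) ≈ -49.375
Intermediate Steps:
Function('r')(v) = Add(Rational(-3, 4), Mul(Rational(1, 8), Pow(Add(5, v), -1), Add(4, v))) (Function('r')(v) = Add(Rational(-3, 4), Mul(Rational(1, 8), Mul(Add(v, 4), Pow(Add(v, 5), -1)))) = Add(Rational(-3, 4), Mul(Rational(1, 8), Mul(Add(4, v), Pow(Add(5, v), -1)))) = Add(Rational(-3, 4), Mul(Rational(1, 8), Mul(Pow(Add(5, v), -1), Add(4, v)))) = Add(Rational(-3, 4), Mul(Rational(1, 8), Pow(Add(5, v), -1), Add(4, v))))
Add(Mul(-114, Function('r')(1)), -123) = Add(Mul(-114, Mul(Rational(1, 8), Pow(Add(5, 1), -1), Add(-26, Mul(-5, 1)))), -123) = Add(Mul(-114, Mul(Rational(1, 8), Pow(6, -1), Add(-26, -5))), -123) = Add(Mul(-114, Mul(Rational(1, 8), Rational(1, 6), -31)), -123) = Add(Mul(-114, Rational(-31, 48)), -123) = Add(Rational(589, 8), -123) = Rational(-395, 8)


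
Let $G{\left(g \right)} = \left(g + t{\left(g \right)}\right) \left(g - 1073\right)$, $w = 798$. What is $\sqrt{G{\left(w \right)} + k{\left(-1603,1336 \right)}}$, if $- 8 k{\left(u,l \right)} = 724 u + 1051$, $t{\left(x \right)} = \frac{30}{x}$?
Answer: $\frac{i \sqrt{21091008862}}{532} \approx 272.98 i$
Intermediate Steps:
$k{\left(u,l \right)} = - \frac{1051}{8} - \frac{181 u}{2}$ ($k{\left(u,l \right)} = - \frac{724 u + 1051}{8} = - \frac{1051 + 724 u}{8} = - \frac{1051}{8} - \frac{181 u}{2}$)
$G{\left(g \right)} = \left(-1073 + g\right) \left(g + \frac{30}{g}\right)$ ($G{\left(g \right)} = \left(g + \frac{30}{g}\right) \left(g - 1073\right) = \left(g + \frac{30}{g}\right) \left(-1073 + g\right) = \left(-1073 + g\right) \left(g + \frac{30}{g}\right)$)
$\sqrt{G{\left(w \right)} + k{\left(-1603,1336 \right)}} = \sqrt{\left(30 + 798^{2} - \frac{32190}{798} - 856254\right) - - \frac{1159521}{8}} = \sqrt{\left(30 + 636804 - \frac{5365}{133} - 856254\right) + \left(- \frac{1051}{8} + \frac{290143}{2}\right)} = \sqrt{\left(30 + 636804 - \frac{5365}{133} - 856254\right) + \frac{1159521}{8}} = \sqrt{- \frac{29188225}{133} + \frac{1159521}{8}} = \sqrt{- \frac{79289507}{1064}} = \frac{i \sqrt{21091008862}}{532}$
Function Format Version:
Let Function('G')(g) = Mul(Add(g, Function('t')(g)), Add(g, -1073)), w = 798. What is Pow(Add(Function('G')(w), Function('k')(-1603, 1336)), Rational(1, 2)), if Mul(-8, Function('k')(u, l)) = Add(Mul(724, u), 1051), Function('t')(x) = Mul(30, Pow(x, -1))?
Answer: Mul(Rational(1, 532), I, Pow(21091008862, Rational(1, 2))) ≈ Mul(272.98, I)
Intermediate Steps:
Function('k')(u, l) = Add(Rational(-1051, 8), Mul(Rational(-181, 2), u)) (Function('k')(u, l) = Mul(Rational(-1, 8), Add(Mul(724, u), 1051)) = Mul(Rational(-1, 8), Add(1051, Mul(724, u))) = Add(Rational(-1051, 8), Mul(Rational(-181, 2), u)))
Function('G')(g) = Mul(Add(-1073, g), Add(g, Mul(30, Pow(g, -1)))) (Function('G')(g) = Mul(Add(g, Mul(30, Pow(g, -1))), Add(g, -1073)) = Mul(Add(g, Mul(30, Pow(g, -1))), Add(-1073, g)) = Mul(Add(-1073, g), Add(g, Mul(30, Pow(g, -1)))))
Pow(Add(Function('G')(w), Function('k')(-1603, 1336)), Rational(1, 2)) = Pow(Add(Add(30, Pow(798, 2), Mul(-32190, Pow(798, -1)), Mul(-1073, 798)), Add(Rational(-1051, 8), Mul(Rational(-181, 2), -1603))), Rational(1, 2)) = Pow(Add(Add(30, 636804, Mul(-32190, Rational(1, 798)), -856254), Add(Rational(-1051, 8), Rational(290143, 2))), Rational(1, 2)) = Pow(Add(Add(30, 636804, Rational(-5365, 133), -856254), Rational(1159521, 8)), Rational(1, 2)) = Pow(Add(Rational(-29188225, 133), Rational(1159521, 8)), Rational(1, 2)) = Pow(Rational(-79289507, 1064), Rational(1, 2)) = Mul(Rational(1, 532), I, Pow(21091008862, Rational(1, 2)))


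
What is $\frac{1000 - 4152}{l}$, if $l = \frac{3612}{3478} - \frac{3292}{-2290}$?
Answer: $- \frac{784515070}{616283} \approx -1273.0$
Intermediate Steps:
$l = \frac{4930264}{1991155}$ ($l = 3612 \cdot \frac{1}{3478} - - \frac{1646}{1145} = \frac{1806}{1739} + \frac{1646}{1145} = \frac{4930264}{1991155} \approx 2.4761$)
$\frac{1000 - 4152}{l} = \frac{1000 - 4152}{\frac{4930264}{1991155}} = \left(1000 - 4152\right) \frac{1991155}{4930264} = \left(-3152\right) \frac{1991155}{4930264} = - \frac{784515070}{616283}$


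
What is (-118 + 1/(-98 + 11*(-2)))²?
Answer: 200533921/14400 ≈ 13926.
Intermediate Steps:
(-118 + 1/(-98 + 11*(-2)))² = (-118 + 1/(-98 - 22))² = (-118 + 1/(-120))² = (-118 - 1/120)² = (-14161/120)² = 200533921/14400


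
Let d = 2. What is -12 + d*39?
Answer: 66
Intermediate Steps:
-12 + d*39 = -12 + 2*39 = -12 + 78 = 66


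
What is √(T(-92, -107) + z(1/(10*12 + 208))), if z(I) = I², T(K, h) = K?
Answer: I*√9897727/328 ≈ 9.5917*I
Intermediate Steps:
√(T(-92, -107) + z(1/(10*12 + 208))) = √(-92 + (1/(10*12 + 208))²) = √(-92 + (1/(120 + 208))²) = √(-92 + (1/328)²) = √(-92 + 1/107584) = √(-9897727/107584) = I*√9897727/328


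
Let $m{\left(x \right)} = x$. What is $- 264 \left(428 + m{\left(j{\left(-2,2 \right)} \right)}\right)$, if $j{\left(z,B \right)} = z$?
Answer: $-112464$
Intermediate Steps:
$- 264 \left(428 + m{\left(j{\left(-2,2 \right)} \right)}\right) = - 264 \left(428 - 2\right) = \left(-264\right) 426 = -112464$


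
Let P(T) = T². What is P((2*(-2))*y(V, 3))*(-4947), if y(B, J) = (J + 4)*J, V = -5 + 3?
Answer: -34906032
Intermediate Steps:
V = -2
y(B, J) = J*(4 + J) (y(B, J) = (4 + J)*J = J*(4 + J))
P((2*(-2))*y(V, 3))*(-4947) = ((2*(-2))*(3*(4 + 3)))²*(-4947) = (-12*7)²*(-4947) = (-4*21)²*(-4947) = (-84)²*(-4947) = 7056*(-4947) = -34906032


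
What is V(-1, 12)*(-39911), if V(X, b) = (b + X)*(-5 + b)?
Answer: -3073147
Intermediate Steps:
V(X, b) = (-5 + b)*(X + b) (V(X, b) = (X + b)*(-5 + b) = (-5 + b)*(X + b))
V(-1, 12)*(-39911) = (12² - 5*(-1) - 5*12 - 1*12)*(-39911) = (144 + 5 - 60 - 12)*(-39911) = 77*(-39911) = -3073147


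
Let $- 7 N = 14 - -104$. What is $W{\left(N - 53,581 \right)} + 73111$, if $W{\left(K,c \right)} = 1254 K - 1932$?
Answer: $- \frac{114953}{7} \approx -16422.0$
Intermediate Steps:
$N = - \frac{118}{7}$ ($N = - \frac{14 - -104}{7} = - \frac{14 + 104}{7} = \left(- \frac{1}{7}\right) 118 = - \frac{118}{7} \approx -16.857$)
$W{\left(K,c \right)} = -1932 + 1254 K$
$W{\left(N - 53,581 \right)} + 73111 = \left(-1932 + 1254 \left(- \frac{118}{7} - 53\right)\right) + 73111 = \left(-1932 + 1254 \left(- \frac{489}{7}\right)\right) + 73111 = \left(-1932 - \frac{613206}{7}\right) + 73111 = - \frac{626730}{7} + 73111 = - \frac{114953}{7}$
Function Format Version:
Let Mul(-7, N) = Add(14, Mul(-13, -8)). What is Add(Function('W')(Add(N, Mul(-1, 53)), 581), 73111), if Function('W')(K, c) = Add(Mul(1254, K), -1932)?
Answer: Rational(-114953, 7) ≈ -16422.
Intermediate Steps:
N = Rational(-118, 7) (N = Mul(Rational(-1, 7), Add(14, Mul(-13, -8))) = Mul(Rational(-1, 7), Add(14, 104)) = Mul(Rational(-1, 7), 118) = Rational(-118, 7) ≈ -16.857)
Function('W')(K, c) = Add(-1932, Mul(1254, K))
Add(Function('W')(Add(N, Mul(-1, 53)), 581), 73111) = Add(Add(-1932, Mul(1254, Add(Rational(-118, 7), Mul(-1, 53)))), 73111) = Add(Add(-1932, Mul(1254, Add(Rational(-118, 7), -53))), 73111) = Add(Add(-1932, Mul(1254, Rational(-489, 7))), 73111) = Add(Add(-1932, Rational(-613206, 7)), 73111) = Add(Rational(-626730, 7), 73111) = Rational(-114953, 7)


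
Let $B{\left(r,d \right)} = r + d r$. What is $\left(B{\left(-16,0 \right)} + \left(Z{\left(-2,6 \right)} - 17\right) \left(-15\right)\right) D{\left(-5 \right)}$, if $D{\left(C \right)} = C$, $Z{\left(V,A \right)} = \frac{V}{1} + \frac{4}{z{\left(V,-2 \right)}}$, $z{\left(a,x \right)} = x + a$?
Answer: $-1420$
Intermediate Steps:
$z{\left(a,x \right)} = a + x$
$Z{\left(V,A \right)} = V + \frac{4}{-2 + V}$ ($Z{\left(V,A \right)} = \frac{V}{1} + \frac{4}{V - 2} = V 1 + \frac{4}{-2 + V} = V + \frac{4}{-2 + V}$)
$\left(B{\left(-16,0 \right)} + \left(Z{\left(-2,6 \right)} - 17\right) \left(-15\right)\right) D{\left(-5 \right)} = \left(- 16 \left(1 + 0\right) + \left(\frac{4 - 2 \left(-2 - 2\right)}{-2 - 2} - 17\right) \left(-15\right)\right) \left(-5\right) = \left(\left(-16\right) 1 + \left(\frac{4 - -8}{-4} - 17\right) \left(-15\right)\right) \left(-5\right) = \left(-16 + \left(- \frac{4 + 8}{4} - 17\right) \left(-15\right)\right) \left(-5\right) = \left(-16 + \left(\left(- \frac{1}{4}\right) 12 - 17\right) \left(-15\right)\right) \left(-5\right) = \left(-16 + \left(-3 - 17\right) \left(-15\right)\right) \left(-5\right) = \left(-16 - -300\right) \left(-5\right) = \left(-16 + 300\right) \left(-5\right) = 284 \left(-5\right) = -1420$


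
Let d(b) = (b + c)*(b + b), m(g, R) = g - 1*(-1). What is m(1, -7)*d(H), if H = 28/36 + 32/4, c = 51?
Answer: 170008/81 ≈ 2098.9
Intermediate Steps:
m(g, R) = 1 + g (m(g, R) = g + 1 = 1 + g)
H = 79/9 (H = 28*(1/36) + 32*(¼) = 7/9 + 8 = 79/9 ≈ 8.7778)
d(b) = 2*b*(51 + b) (d(b) = (b + 51)*(b + b) = (51 + b)*(2*b) = 2*b*(51 + b))
m(1, -7)*d(H) = (1 + 1)*(2*(79/9)*(51 + 79/9)) = 2*(2*(79/9)*(538/9)) = 2*(85004/81) = 170008/81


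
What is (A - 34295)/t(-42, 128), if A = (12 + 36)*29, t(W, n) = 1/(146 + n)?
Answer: -9015422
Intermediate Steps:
A = 1392 (A = 48*29 = 1392)
(A - 34295)/t(-42, 128) = (1392 - 34295)/(1/(146 + 128)) = -32903/(1/274) = -32903/1/274 = -32903*274 = -9015422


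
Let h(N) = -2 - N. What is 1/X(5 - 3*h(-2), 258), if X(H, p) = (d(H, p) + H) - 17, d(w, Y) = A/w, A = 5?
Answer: -1/11 ≈ -0.090909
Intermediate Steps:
d(w, Y) = 5/w
X(H, p) = -17 + H + 5/H (X(H, p) = (5/H + H) - 17 = (H + 5/H) - 17 = -17 + H + 5/H)
1/X(5 - 3*h(-2), 258) = 1/(-17 + (5 - 3*(-2 - 1*(-2))) + 5/(5 - 3*(-2 - 1*(-2)))) = 1/(-17 + (5 - 3*(-2 + 2)) + 5/(5 - 3*(-2 + 2))) = 1/(-17 + (5 - 3*0) + 5/(5 - 3*0)) = 1/(-17 + (5 + 0) + 5/(5 + 0)) = 1/(-17 + 5 + 5/5) = 1/(-17 + 5 + 5*(⅕)) = 1/(-17 + 5 + 1) = 1/(-11) = -1/11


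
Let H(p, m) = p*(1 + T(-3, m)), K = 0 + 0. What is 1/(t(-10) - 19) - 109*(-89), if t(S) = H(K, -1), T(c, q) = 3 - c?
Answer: 184318/19 ≈ 9701.0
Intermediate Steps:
K = 0
H(p, m) = 7*p (H(p, m) = p*(1 + (3 - 1*(-3))) = p*(1 + (3 + 3)) = p*(1 + 6) = p*7 = 7*p)
t(S) = 0 (t(S) = 7*0 = 0)
1/(t(-10) - 19) - 109*(-89) = 1/(0 - 19) - 109*(-89) = 1/(-19) + 9701 = -1/19 + 9701 = 184318/19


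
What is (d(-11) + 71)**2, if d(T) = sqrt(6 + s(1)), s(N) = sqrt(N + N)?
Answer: (71 + sqrt(6 + sqrt(2)))**2 ≈ 5435.1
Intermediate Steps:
s(N) = sqrt(2)*sqrt(N) (s(N) = sqrt(2*N) = sqrt(2)*sqrt(N))
d(T) = sqrt(6 + sqrt(2)) (d(T) = sqrt(6 + sqrt(2)*sqrt(1)) = sqrt(6 + sqrt(2)*1) = sqrt(6 + sqrt(2)))
(d(-11) + 71)**2 = (sqrt(6 + sqrt(2)) + 71)**2 = (71 + sqrt(6 + sqrt(2)))**2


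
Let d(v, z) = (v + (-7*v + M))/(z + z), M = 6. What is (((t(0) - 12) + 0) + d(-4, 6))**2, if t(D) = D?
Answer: 361/4 ≈ 90.250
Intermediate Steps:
d(v, z) = (6 - 6*v)/(2*z) (d(v, z) = (v + (-7*v + 6))/(z + z) = (v + (6 - 7*v))/((2*z)) = (6 - 6*v)*(1/(2*z)) = (6 - 6*v)/(2*z))
(((t(0) - 12) + 0) + d(-4, 6))**2 = (((0 - 12) + 0) + 3*(1 - 1*(-4))/6)**2 = ((-12 + 0) + 3*(1/6)*(1 + 4))**2 = (-12 + 3*(1/6)*5)**2 = (-12 + 5/2)**2 = (-19/2)**2 = 361/4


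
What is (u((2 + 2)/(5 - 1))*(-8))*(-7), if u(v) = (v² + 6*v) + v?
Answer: 448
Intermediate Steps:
u(v) = v² + 7*v
(u((2 + 2)/(5 - 1))*(-8))*(-7) = ((((2 + 2)/(5 - 1))*(7 + (2 + 2)/(5 - 1)))*(-8))*(-7) = (((4/4)*(7 + 4/4))*(-8))*(-7) = (((4*(¼))*(7 + 4*(¼)))*(-8))*(-7) = ((1*(7 + 1))*(-8))*(-7) = ((1*8)*(-8))*(-7) = (8*(-8))*(-7) = -64*(-7) = 448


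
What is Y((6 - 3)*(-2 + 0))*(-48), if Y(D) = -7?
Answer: 336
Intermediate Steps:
Y((6 - 3)*(-2 + 0))*(-48) = -7*(-48) = 336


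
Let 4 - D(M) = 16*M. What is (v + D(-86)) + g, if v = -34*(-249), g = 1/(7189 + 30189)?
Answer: 368023789/37378 ≈ 9846.0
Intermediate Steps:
g = 1/37378 ≈ 2.6754e-5
D(M) = 4 - 16*M
v = 8466
(v + D(-86)) + g = (8466 + (4 - 16*(-86))) + 1/37378 = (8466 + (4 + 1376)) + 1/37378 = (8466 + 1380) + 1/37378 = 9846 + 1/37378 = 368023789/37378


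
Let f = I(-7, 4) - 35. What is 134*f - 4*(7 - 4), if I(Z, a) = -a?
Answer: -5238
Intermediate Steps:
f = -39 (f = -1*4 - 35 = -4 - 35 = -39)
134*f - 4*(7 - 4) = 134*(-39) - 4*(7 - 4) = -5226 - 4*3 = -5226 - 12 = -5238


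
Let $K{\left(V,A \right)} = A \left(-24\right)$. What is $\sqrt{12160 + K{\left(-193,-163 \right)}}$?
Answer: $14 \sqrt{82} \approx 126.78$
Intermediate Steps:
$K{\left(V,A \right)} = - 24 A$
$\sqrt{12160 + K{\left(-193,-163 \right)}} = \sqrt{12160 - -3912} = \sqrt{12160 + 3912} = \sqrt{16072} = 14 \sqrt{82}$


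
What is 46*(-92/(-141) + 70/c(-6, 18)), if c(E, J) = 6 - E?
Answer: 42067/141 ≈ 298.35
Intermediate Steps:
46*(-92/(-141) + 70/c(-6, 18)) = 46*(-92/(-141) + 70/(6 - 1*(-6))) = 46*(-92*(-1/141) + 70/(6 + 6)) = 46*(92/141 + 70/12) = 46*(92/141 + 70*(1/12)) = 46*(92/141 + 35/6) = 46*(1829/282) = 42067/141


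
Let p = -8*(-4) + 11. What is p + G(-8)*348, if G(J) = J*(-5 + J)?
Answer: 36235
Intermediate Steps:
p = 43 (p = 32 + 11 = 43)
p + G(-8)*348 = 43 - 8*(-5 - 8)*348 = 43 - 8*(-13)*348 = 43 + 104*348 = 43 + 36192 = 36235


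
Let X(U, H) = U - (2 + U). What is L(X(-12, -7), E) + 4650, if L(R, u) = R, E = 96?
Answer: 4648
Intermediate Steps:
X(U, H) = -2 (X(U, H) = U + (-2 - U) = -2)
L(X(-12, -7), E) + 4650 = -2 + 4650 = 4648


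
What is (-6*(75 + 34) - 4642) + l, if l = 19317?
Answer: 14021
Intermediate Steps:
(-6*(75 + 34) - 4642) + l = (-6*(75 + 34) - 4642) + 19317 = (-6*109 - 4642) + 19317 = (-654 - 4642) + 19317 = -5296 + 19317 = 14021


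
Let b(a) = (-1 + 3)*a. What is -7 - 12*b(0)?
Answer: -7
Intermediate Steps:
b(a) = 2*a
-7 - 12*b(0) = -7 - 24*0 = -7 - 12*0 = -7 + 0 = -7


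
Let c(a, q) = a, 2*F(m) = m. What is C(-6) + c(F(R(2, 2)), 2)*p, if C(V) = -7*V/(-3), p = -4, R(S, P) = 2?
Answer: -18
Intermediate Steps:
F(m) = m/2
C(V) = 7*V/3 (C(V) = -7*V*(-⅓) = 7*V/3)
C(-6) + c(F(R(2, 2)), 2)*p = (7/3)*(-6) + ((½)*2)*(-4) = -14 + 1*(-4) = -14 - 4 = -18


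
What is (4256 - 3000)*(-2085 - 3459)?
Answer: -6963264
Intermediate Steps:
(4256 - 3000)*(-2085 - 3459) = 1256*(-5544) = -6963264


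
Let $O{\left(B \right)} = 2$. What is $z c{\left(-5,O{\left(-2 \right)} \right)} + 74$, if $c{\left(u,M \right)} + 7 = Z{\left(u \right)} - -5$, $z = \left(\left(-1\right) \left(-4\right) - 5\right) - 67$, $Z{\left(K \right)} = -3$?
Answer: $414$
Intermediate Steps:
$z = -68$ ($z = \left(4 - 5\right) - 67 = -1 - 67 = -68$)
$c{\left(u,M \right)} = -5$ ($c{\left(u,M \right)} = -7 - -2 = -7 + \left(-3 + 5\right) = -7 + 2 = -5$)
$z c{\left(-5,O{\left(-2 \right)} \right)} + 74 = \left(-68\right) \left(-5\right) + 74 = 340 + 74 = 414$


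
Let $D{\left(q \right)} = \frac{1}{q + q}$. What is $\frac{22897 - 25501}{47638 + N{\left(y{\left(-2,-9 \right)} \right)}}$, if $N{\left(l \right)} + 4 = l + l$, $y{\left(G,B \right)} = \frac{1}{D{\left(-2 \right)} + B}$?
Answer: $- \frac{48174}{881225} \approx -0.054667$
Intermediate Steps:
$D{\left(q \right)} = \frac{1}{2 q}$
$y{\left(G,B \right)} = \frac{1}{- \frac{1}{4} + B}$ ($y{\left(G,B \right)} = \frac{1}{\frac{1}{2 \left(-2\right)} + B} = \frac{1}{\frac{1}{2} \left(- \frac{1}{2}\right) + B} = \frac{1}{- \frac{1}{4} + B}$)
$N{\left(l \right)} = -4 + 2 l$ ($N{\left(l \right)} = -4 + \left(l + l\right) = -4 + 2 l$)
$\frac{22897 - 25501}{47638 + N{\left(y{\left(-2,-9 \right)} \right)}} = \frac{22897 - 25501}{47638 - \left(4 - 2 \frac{4}{-1 + 4 \left(-9\right)}\right)} = - \frac{2604}{47638 - \left(4 - 2 \frac{4}{-1 - 36}\right)} = - \frac{2604}{47638 - \left(4 - 2 \frac{4}{-37}\right)} = - \frac{2604}{47638 - \left(4 - 2 \cdot 4 \left(- \frac{1}{37}\right)\right)} = - \frac{2604}{47638 + \left(-4 + 2 \left(- \frac{4}{37}\right)\right)} = - \frac{2604}{47638 - \frac{156}{37}} = - \frac{2604}{\frac{1762450}{37}} = \left(-2604\right) \frac{37}{1762450} = - \frac{48174}{881225}$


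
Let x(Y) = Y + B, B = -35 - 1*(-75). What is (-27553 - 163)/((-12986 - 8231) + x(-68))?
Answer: 27716/21245 ≈ 1.3046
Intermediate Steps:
B = 40 (B = -35 + 75 = 40)
x(Y) = 40 + Y (x(Y) = Y + 40 = 40 + Y)
(-27553 - 163)/((-12986 - 8231) + x(-68)) = (-27553 - 163)/((-12986 - 8231) + (40 - 68)) = -27716/(-21217 - 28) = -27716/(-21245) = -27716*(-1/21245) = 27716/21245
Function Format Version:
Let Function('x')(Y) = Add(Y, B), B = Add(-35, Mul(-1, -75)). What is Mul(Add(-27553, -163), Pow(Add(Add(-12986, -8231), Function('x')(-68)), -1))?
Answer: Rational(27716, 21245) ≈ 1.3046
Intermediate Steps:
B = 40 (B = Add(-35, 75) = 40)
Function('x')(Y) = Add(40, Y) (Function('x')(Y) = Add(Y, 40) = Add(40, Y))
Mul(Add(-27553, -163), Pow(Add(Add(-12986, -8231), Function('x')(-68)), -1)) = Mul(Add(-27553, -163), Pow(Add(Add(-12986, -8231), Add(40, -68)), -1)) = Mul(-27716, Pow(Add(-21217, -28), -1)) = Mul(-27716, Pow(-21245, -1)) = Mul(-27716, Rational(-1, 21245)) = Rational(27716, 21245)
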